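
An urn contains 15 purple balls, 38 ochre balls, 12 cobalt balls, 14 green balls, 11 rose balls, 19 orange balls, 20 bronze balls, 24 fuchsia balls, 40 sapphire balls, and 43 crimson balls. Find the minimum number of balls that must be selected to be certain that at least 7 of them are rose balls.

In the worst case for collecting rose balls, every non-rose ball comes out first.
There are 15 + 38 + 12 + 14 + 19 + 20 + 24 + 40 + 43 = 225 non-rose balls altogether.
After those, each further ball must be rose, so 225 + 7 = 232 draws guarantee 7 rose balls.

232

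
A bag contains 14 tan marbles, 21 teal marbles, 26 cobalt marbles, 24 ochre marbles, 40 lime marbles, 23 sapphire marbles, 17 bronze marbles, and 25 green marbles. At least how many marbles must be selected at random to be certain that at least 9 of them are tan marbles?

In the worst case for collecting tan marbles, every non-tan marble comes out first.
There are 21 + 26 + 24 + 40 + 23 + 17 + 25 = 176 non-tan marbles altogether.
After those, each further marble must be tan, so 176 + 9 = 185 draws guarantee 9 tan marbles.

185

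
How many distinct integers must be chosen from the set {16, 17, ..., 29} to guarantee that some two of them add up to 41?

Group the elements by complementary pair {x, 41−x}: {16,25}, {17,24}, {18,23}, …, giving 5 two-element pairs and 4 integers whose partner 41−x falls outside [16,29].
Pigeonhole: treating each of those 9 groups as a pigeonhole, one can pick one integer per group — 9 integers — with no two summing to 41.
The 10th integer lands in an occupied pair, forcing a sum of 41.

10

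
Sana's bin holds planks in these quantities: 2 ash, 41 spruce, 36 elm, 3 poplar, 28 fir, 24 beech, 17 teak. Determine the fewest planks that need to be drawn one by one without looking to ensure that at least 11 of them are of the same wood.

56

Pigeonhole: the 7 woods are the holes; the planks drawn are the pigeons.
To avoid 11 of any one wood, the worst case takes at most 10 of each wood, or every plank of a wood that has fewer than 10.
That gives 2 + 10 + 10 + 3 + 10 + 10 + 10 = 55 planks with no wood reaching 11.
The next plank forces some wood to 11, so 55 + 1 = 56.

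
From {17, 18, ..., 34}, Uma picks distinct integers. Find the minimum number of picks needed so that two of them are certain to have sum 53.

11

A set avoiding the sum 53 can contain at most one of each pair {x, 53−x}, plus the 2 elements whose complement lies outside the range.
The integers 17, …, 26 (10 of them) are such a set: any two sum to at least 17+18 = 35 and at most 25+26 = 51 < 53.
By pigeonhole, any 11th integer completes one of the 8 pairs, so 11 choices force a sum of 53.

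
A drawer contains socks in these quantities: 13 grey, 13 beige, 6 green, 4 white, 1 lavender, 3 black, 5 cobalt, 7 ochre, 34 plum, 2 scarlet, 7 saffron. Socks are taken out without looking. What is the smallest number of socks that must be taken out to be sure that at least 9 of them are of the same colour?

60

The 11 colours are the holes; the socks drawn are the pigeons.
To avoid 9 of any one colour, the worst case takes at most 8 of each colour, or every sock of a colour that has fewer than 8.
That gives 8 + 8 + 6 + 4 + 1 + 3 + 5 + 7 + 8 + 2 + 7 = 59 socks with no colour reaching 9.
The next sock forces some colour to 9, so 59 + 1 = 60.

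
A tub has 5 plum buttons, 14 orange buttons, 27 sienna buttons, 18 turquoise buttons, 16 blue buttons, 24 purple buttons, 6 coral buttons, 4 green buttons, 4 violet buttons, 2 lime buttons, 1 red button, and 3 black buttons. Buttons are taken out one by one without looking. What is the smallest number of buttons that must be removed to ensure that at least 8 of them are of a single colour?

An adversary could hand out at most 7 buttons per colour (7 colours run out sooner): 5 + 7 + 7 + 7 + 7 + 7 + 6 + 4 + 4 + 2 + 1 + 3 = 60 buttons and still no colour has 8.
One more button lands in a colour already at 7, so 61 draws are enough and 60 are not.

61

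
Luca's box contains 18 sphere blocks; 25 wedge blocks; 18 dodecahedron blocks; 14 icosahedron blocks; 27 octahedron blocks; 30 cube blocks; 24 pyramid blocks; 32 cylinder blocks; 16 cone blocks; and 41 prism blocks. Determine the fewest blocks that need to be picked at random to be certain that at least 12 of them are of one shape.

By the pigeonhole principle, the 10 shapes are the holes; the blocks drawn are the pigeons.
To avoid 12 of any one shape, the worst case takes at most 11 of each shape.
That gives 11 + 11 + 11 + 11 + 11 + 11 + 11 + 11 + 11 + 11 = 110 blocks with no shape reaching 12.
The next block forces some shape to 12, so 110 + 1 = 111.

111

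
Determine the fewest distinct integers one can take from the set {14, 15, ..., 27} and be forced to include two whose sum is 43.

9

A set avoiding the sum 43 can contain at most one of each pair {x, 43−x}, plus the 2 elements whose complement lies outside the range.
The integers 14, …, 21 (8 of them) are such a set: any two sum to at least 14+15 = 29 and at most 20+21 = 41 < 43.
By the pigeonhole principle, any 9th integer completes one of the 6 pairs, so 9 choices force a sum of 43.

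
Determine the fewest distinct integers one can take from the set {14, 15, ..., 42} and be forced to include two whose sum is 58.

17

Two chosen integers sum to 58 exactly when both halves of some pair {x, 58−x} with 16 ≤ x ≤ 58−x ≤ 42 are chosen — 13 such pairs.
The remaining 3 elements (those with no distinct partner in range) can never complete a 58-sum, so the worst case takes all of them and one from each pair: 3 + 13 = 16.
The 17th integer has to be the second member of some pair, so 16 + 1 = 17.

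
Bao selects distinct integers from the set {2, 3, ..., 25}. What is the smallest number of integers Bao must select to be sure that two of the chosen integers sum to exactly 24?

15

A set avoiding the sum 24 can contain at most one of each pair {x, 24−x}, plus the 4 elements whose complement lies outside the range or equal to its own complement.
The integers 12, …, 25 (14 of them) are such a set: any two sum to at least 12+13 = 25 > 24.
Any 15th integer completes one of the 10 pairs, so 15 choices force a sum of 24.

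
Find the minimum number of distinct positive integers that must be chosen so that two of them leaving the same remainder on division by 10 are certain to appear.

By pigeonhole, the 10 residue classes mod 10 are the pigeonholes.
With 10 integers one could put 1 in each residue class and have no class reach 2.
The 11th integer pushes some class to 2, so 10·1 + 1 = 11.

11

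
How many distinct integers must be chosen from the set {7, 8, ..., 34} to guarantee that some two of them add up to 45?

17

A set avoiding the sum 45 can contain at most one of each pair {x, 45−x}, plus the 4 elements whose complement lies outside the range.
The integers 7, …, 22 (16 of them) are such a set: any two sum to at least 7+8 = 15 and at most 21+22 = 43 < 45.
By the pigeonhole principle, any 17th integer completes one of the 12 pairs, so 17 choices force a sum of 45.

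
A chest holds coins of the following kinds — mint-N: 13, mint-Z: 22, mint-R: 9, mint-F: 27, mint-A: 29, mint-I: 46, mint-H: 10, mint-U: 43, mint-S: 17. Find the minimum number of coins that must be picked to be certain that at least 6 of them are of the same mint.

46

By pigeonhole, the 9 mints are the holes; the coins drawn are the pigeons.
To avoid 6 of any one mint, the worst case takes at most 5 of each mint.
That gives 5 + 5 + 5 + 5 + 5 + 5 + 5 + 5 + 5 = 45 coins with no mint reaching 6.
The next coin forces some mint to 6, so 45 + 1 = 46.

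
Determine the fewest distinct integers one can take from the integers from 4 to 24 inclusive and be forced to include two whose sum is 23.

Group the elements by complementary pair {x, 23−x}: {4,19}, {5,18}, {6,17}, …, giving 8 two-element pairs and 5 integers whose partner 23−x falls outside [4,24].
Pigeonhole: treating each of those 13 groups as a pigeonhole, one can pick one integer per group — 13 integers — with no two summing to 23.
The 14th integer lands in an occupied pair, forcing a sum of 23.

14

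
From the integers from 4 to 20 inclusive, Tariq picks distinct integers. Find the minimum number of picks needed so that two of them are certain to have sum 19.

12

A set avoiding the sum 19 can contain at most one of each pair {x, 19−x}, plus the 5 elements whose complement lies outside the range.
The integers 10, …, 20 (11 of them) are such a set: any two sum to at least 10+11 = 21 > 19.
Any 12th integer completes one of the 6 pairs, so 12 choices force a sum of 19.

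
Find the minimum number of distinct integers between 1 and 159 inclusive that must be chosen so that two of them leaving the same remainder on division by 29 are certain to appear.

The 29 residue classes mod 29 are the pigeonholes.
With 29 integers one could put 1 in each residue class and have no class reach 2.
The 30th integer pushes some class to 2, so 29·1 + 1 = 30.

30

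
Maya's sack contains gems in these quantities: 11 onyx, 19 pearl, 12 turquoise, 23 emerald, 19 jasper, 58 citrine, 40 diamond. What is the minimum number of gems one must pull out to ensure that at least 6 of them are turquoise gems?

In the worst case for collecting turquoise gems, every non-turquoise gem comes out first.
There are 11 + 19 + 23 + 19 + 58 + 40 = 170 non-turquoise gems altogether.
After those, each further gem must be turquoise, so 170 + 6 = 176 draws guarantee 6 turquoise gems.

176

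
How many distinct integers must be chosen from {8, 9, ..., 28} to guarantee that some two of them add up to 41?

14

Group the elements by complementary pair {x, 41−x}: {13,28}, {14,27}, {15,26}, …, giving 8 two-element pairs and 5 integers whose partner 41−x falls outside [8,28].
By pigeonhole, treating each of those 13 groups as a pigeonhole, one can pick one integer per group — 13 integers — with no two summing to 41.
The 14th integer lands in an occupied pair, forcing a sum of 41.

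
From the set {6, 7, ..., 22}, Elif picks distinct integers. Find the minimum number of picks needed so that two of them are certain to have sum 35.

Two chosen integers sum to 35 exactly when both halves of some pair {x, 35−x} with 13 ≤ x ≤ 35−x ≤ 22 are chosen — 5 such pairs.
The remaining 7 elements (those with no distinct partner in range) can never complete a 35-sum, so the worst case takes all of them and one from each pair: 7 + 5 = 12.
The 13th integer has to be the second member of some pair, so 12 + 1 = 13.

13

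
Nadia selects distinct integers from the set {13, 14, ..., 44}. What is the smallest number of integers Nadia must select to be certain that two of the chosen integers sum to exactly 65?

Group the elements by complementary pair {x, 65−x}: {21,44}, {22,43}, {23,42}, …, giving 12 two-element pairs and 8 integers whose partner 65−x falls outside [13,44].
Pigeonhole: treating each of those 20 groups as a pigeonhole, one can pick one integer per group — 20 integers — with no two summing to 65.
The 21st integer lands in an occupied pair, forcing a sum of 65.

21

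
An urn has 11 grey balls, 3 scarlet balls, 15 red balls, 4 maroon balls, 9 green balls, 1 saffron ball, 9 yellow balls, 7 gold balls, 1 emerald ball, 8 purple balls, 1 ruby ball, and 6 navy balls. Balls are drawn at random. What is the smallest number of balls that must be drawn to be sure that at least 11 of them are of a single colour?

70

By pigeonhole, put each drawn ball into a box by colour. The largest draw with every box below 11 takes min(count, 10) from each colour; colours with fewer than 10 contribute all they have.
Σ min(cᵢ, 10) = 10 + 3 + 10 + 4 + 9 + 1 + 9 + 7 + 1 + 8 + 1 + 6 = 69.
Draw number 69 + 1 = 70 must push one box to 11.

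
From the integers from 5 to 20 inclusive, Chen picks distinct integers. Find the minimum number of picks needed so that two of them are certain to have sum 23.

Two chosen integers sum to 23 exactly when both halves of some pair {x, 23−x} with 5 ≤ x ≤ 23−x ≤ 18 are chosen — 7 such pairs.
The remaining 2 elements (those with no distinct partner in range) can never complete a 23-sum, so the worst case takes all of them and one from each pair: 2 + 7 = 9.
The 10th integer has to be the second member of some pair, so 9 + 1 = 10.

10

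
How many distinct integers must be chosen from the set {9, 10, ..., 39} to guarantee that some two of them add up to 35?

23

A set avoiding the sum 35 can contain at most one of each pair {x, 35−x}, plus the 13 elements whose complement lies outside the range.
The integers 18, …, 39 (22 of them) are such a set: any two sum to at least 18+19 = 37 > 35.
By pigeonhole, any 23rd integer completes one of the 9 pairs, so 23 choices force a sum of 35.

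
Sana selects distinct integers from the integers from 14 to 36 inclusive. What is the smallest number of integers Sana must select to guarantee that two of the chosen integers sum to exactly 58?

Two chosen integers sum to 58 exactly when both halves of some pair {x, 58−x} with 22 ≤ x ≤ 58−x ≤ 36 are chosen — 7 such pairs.
The remaining 9 elements (those with no distinct partner in range) can never complete a 58-sum, so the worst case takes all of them and one from each pair: 9 + 7 = 16.
By pigeonhole, the 17th integer has to be the second member of some pair, so 16 + 1 = 17.

17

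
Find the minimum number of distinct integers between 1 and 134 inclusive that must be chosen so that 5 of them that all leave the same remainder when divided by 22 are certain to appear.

89

The 22 residue classes mod 22 are the pigeonholes.
With 88 integers one could put 4 in each residue class and have no class reach 5.
The 89th integer pushes some class to 5, so 22·4 + 1 = 89.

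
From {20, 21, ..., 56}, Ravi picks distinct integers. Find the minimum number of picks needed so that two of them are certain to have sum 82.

23

Group the elements by complementary pair {x, 82−x}: {26,56}, {27,55}, {28,54}, …, giving 15 two-element pairs, the single value 41 (it cannot pair with itself since the integers are distinct), and 6 integers whose partner 82−x falls outside [20,56].
Treating each of those 22 groups as a pigeonhole, one can pick one integer per group — 22 integers — with no two summing to 82.
The 23rd integer lands in an occupied pair, forcing a sum of 82.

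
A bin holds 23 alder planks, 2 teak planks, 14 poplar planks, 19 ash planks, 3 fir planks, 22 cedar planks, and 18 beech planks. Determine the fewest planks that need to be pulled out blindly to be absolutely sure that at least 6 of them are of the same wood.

31

Pigeonhole: put each drawn plank into a box by wood. The largest draw with every box below 6 takes min(count, 5) from each wood; woods with fewer than 5 contribute all they have.
Σ min(cᵢ, 5) = 5 + 2 + 5 + 5 + 3 + 5 + 5 = 30.
Draw number 30 + 1 = 31 must push one box to 6.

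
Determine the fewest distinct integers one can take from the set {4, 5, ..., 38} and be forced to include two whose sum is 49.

22

Group the elements by complementary pair {x, 49−x}: {11,38}, {12,37}, {13,36}, …, giving 14 two-element pairs and 7 integers whose partner 49−x falls outside [4,38].
Treating each of those 21 groups as a pigeonhole, one can pick one integer per group — 21 integers — with no two summing to 49.
The 22nd integer lands in an occupied pair, forcing a sum of 49.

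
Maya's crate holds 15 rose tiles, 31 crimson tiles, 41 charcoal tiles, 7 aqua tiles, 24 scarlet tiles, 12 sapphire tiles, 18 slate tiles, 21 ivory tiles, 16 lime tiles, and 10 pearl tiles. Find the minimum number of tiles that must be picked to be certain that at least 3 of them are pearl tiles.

188

In the worst case for collecting pearl tiles, every non-pearl tile comes out first.
There are 15 + 31 + 41 + 7 + 24 + 12 + 18 + 21 + 16 = 185 non-pearl tiles altogether.
After those, each further tile must be pearl, so 185 + 3 = 188 draws guarantee 3 pearl tiles.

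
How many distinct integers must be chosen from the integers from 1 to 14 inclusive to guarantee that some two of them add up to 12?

10

A set avoiding the sum 12 can contain at most one of each pair {x, 12−x}, plus the 4 elements whose complement lies outside the range or equal to its own complement.
The integers 6, …, 14 (9 of them) are such a set: any two sum to at least 6+7 = 13 > 12.
By pigeonhole, any 10th integer completes one of the 5 pairs, so 10 choices force a sum of 12.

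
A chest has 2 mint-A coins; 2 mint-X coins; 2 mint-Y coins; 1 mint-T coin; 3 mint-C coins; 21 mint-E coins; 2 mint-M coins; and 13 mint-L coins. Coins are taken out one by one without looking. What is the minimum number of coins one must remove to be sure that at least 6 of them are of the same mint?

An adversary could hand out at most 5 coins per mint (6 mints run out sooner): 2 + 2 + 2 + 1 + 3 + 5 + 2 + 5 = 22 coins and still no mint has 6.
One more coin lands in a mint already at 5, so 23 draws are enough and 22 are not.

23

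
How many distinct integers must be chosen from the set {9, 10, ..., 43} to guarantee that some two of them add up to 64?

25

A set avoiding the sum 64 can contain at most one of each pair {x, 64−x}, plus the 13 elements whose complement lies outside the range or equal to its own complement.
The integers 9, …, 32 (24 of them) are such a set: any two sum to at least 9+10 = 19 and at most 31+32 = 63 < 64.
By pigeonhole, any 25th integer completes one of the 11 pairs, so 25 choices force a sum of 64.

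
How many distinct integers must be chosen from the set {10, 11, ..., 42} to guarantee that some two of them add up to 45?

21

Two chosen integers sum to 45 exactly when both halves of some pair {x, 45−x} with 10 ≤ x ≤ 45−x ≤ 35 are chosen — 13 such pairs.
The remaining 7 elements (those with no distinct partner in range) can never complete a 45-sum, so the worst case takes all of them and one from each pair: 7 + 13 = 20.
By the pigeonhole principle, the 21st integer has to be the second member of some pair, so 20 + 1 = 21.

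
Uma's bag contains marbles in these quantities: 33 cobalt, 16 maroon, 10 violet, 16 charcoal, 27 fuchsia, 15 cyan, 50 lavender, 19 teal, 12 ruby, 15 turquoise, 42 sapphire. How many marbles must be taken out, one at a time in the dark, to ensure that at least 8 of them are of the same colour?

An adversary could hand out at most 7 marbles per colour: 7 + 7 + 7 + 7 + 7 + 7 + 7 + 7 + 7 + 7 + 7 = 77 marbles and still no colour has 8.
By the pigeonhole principle, one more marble lands in a colour already at 7, so 78 draws are enough and 77 are not.

78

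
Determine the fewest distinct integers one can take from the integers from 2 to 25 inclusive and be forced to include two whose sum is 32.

16

Two chosen integers sum to 32 exactly when both halves of some pair {x, 32−x} with 7 ≤ x ≤ 32−x ≤ 25 are chosen — 9 such pairs.
The remaining 6 elements (those with no distinct partner in range) can never complete a 32-sum, so the worst case takes all of them and one from each pair: 6 + 9 = 15.
The 16th integer has to be the second member of some pair, so 15 + 1 = 16.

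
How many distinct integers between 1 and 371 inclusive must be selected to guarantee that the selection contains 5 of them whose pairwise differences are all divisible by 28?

Integers whose pairwise differences are multiples of 28 are exactly those sharing a remainder mod 28. By pigeonhole, the 28 residue classes mod 28 are the pigeonholes.
With 112 integers one could put 4 in each residue class and have no class reach 5.
The 113th integer pushes some class to 5, so 28·4 + 1 = 113.

113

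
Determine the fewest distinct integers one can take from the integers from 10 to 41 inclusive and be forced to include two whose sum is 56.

A set avoiding the sum 56 can contain at most one of each pair {x, 56−x}, plus the 6 elements whose complement lies outside the range or equal to its own complement.
The integers 10, …, 28 (19 of them) are such a set: any two sum to at least 10+11 = 21 and at most 27+28 = 55 < 56.
Any 20th integer completes one of the 13 pairs, so 20 choices force a sum of 56.

20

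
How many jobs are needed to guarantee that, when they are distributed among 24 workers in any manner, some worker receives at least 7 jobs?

145

With 144 jobs one could put exactly 6 in each of the 24 workers, and no worker would reach 7.
By pigeonhole, one more job must land in a worker that already has 6, giving it 7.
So 24 × 6 + 1 = 145 jobs are required.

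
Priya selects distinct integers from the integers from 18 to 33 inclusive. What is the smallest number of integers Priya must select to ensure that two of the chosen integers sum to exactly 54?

Two chosen integers sum to 54 exactly when both halves of some pair {x, 54−x} with 21 ≤ x ≤ 54−x ≤ 33 are chosen — 6 such pairs.
The remaining 4 elements (those with no distinct partner in range) can never complete a 54-sum, so the worst case takes all of them and one from each pair: 4 + 6 = 10.
By the pigeonhole principle, the 11th integer has to be the second member of some pair, so 10 + 1 = 11.

11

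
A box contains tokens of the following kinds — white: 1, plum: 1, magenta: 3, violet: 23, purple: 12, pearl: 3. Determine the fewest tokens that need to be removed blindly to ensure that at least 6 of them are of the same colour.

19

By pigeonhole, put each drawn token into a box by colour. The largest draw with every box below 6 takes min(count, 5) from each colour; colours with fewer than 5 contribute all they have.
Σ min(cᵢ, 5) = 1 + 1 + 3 + 5 + 5 + 3 = 18.
Draw number 18 + 1 = 19 must push one box to 6.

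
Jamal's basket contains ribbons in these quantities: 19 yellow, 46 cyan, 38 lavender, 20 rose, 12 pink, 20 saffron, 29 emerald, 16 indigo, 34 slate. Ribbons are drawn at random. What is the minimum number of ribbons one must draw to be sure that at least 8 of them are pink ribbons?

230

In the worst case for collecting pink ribbons, every non-pink ribbon comes out first.
There are 19 + 46 + 38 + 20 + 20 + 29 + 16 + 34 = 222 non-pink ribbons altogether.
After those, each further ribbon must be pink, so 222 + 8 = 230 draws guarantee 8 pink ribbons.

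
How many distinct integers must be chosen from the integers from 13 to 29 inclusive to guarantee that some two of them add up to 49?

13

Two chosen integers sum to 49 exactly when both halves of some pair {x, 49−x} with 20 ≤ x ≤ 49−x ≤ 29 are chosen — 5 such pairs.
The remaining 7 elements (those with no distinct partner in range) can never complete a 49-sum, so the worst case takes all of them and one from each pair: 7 + 5 = 12.
The 13th integer has to be the second member of some pair, so 12 + 1 = 13.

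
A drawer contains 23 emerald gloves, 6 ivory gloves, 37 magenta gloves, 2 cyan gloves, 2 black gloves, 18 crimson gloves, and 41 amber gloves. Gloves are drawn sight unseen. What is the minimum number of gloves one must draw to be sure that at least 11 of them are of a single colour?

An adversary could hand out at most 10 gloves per colour (ivory, cyan, black run out sooner): 10 + 6 + 10 + 2 + 2 + 10 + 10 = 50 gloves and still no colour has 11.
By pigeonhole, one more glove lands in a colour already at 10, so 51 draws are enough and 50 are not.

51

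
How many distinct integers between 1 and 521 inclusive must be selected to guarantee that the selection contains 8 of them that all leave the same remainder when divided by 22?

By pigeonhole, the 22 residue classes mod 22 are the pigeonholes.
With 154 integers one could put 7 in each residue class and have no class reach 8.
The 155th integer pushes some class to 8, so 22·7 + 1 = 155.

155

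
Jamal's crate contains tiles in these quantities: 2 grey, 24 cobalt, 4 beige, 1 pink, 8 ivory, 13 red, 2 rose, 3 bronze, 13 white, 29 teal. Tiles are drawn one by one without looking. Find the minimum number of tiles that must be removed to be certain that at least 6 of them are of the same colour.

An adversary could hand out at most 5 tiles per colour (5 colours run out sooner): 2 + 5 + 4 + 1 + 5 + 5 + 2 + 3 + 5 + 5 = 37 tiles and still no colour has 6.
By pigeonhole, one more tile lands in a colour already at 5, so 38 draws are enough and 37 are not.

38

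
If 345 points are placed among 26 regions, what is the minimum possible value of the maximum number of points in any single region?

By the pigeonhole principle, the 26 regions are the holes and the 345 points are the pigeons.
If every region held at most 13 points, the total would be at most 26 × 13 = 338, which is less than 345.
So some region holds at least ⌈345/26⌉ = 14 points.

14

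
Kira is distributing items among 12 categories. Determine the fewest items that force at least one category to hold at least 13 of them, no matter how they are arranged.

With 144 items one could put exactly 12 in each of the 12 categories, and no category would reach 13.
By pigeonhole, one more item must land in a category that already has 12, giving it 13.
So 12 × 12 + 1 = 145 items are required.

145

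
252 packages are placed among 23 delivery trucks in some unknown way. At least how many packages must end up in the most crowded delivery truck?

The 23 delivery trucks are the holes and the 252 packages are the pigeons.
If every delivery truck held at most 10 packages, the total would be at most 23 × 10 = 230, which is less than 252.
So some delivery truck holds at least ⌈252/23⌉ = 11 packages.

11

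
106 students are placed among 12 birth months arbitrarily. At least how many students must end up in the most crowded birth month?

The 12 birth months are the holes and the 106 students are the pigeons.
If every birth month held at most 8 students, the total would be at most 12 × 8 = 96, which is less than 106.
So some birth month holds at least ⌈106/12⌉ = 9 students.

9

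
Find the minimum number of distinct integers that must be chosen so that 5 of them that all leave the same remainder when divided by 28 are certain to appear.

113

The 28 residue classes mod 28 are the pigeonholes.
With 112 integers one could put 4 in each residue class and have no class reach 5.
The 113th integer pushes some class to 5, so 28·4 + 1 = 113.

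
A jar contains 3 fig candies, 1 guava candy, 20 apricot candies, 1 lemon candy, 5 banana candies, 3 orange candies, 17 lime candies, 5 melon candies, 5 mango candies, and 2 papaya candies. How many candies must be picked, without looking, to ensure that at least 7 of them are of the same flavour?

Put each drawn candy into a box by flavour. The largest draw with every box below 7 takes min(count, 6) from each flavour; flavours with fewer than 6 contribute all they have.
Σ min(cᵢ, 6) = 3 + 1 + 6 + 1 + 5 + 3 + 6 + 5 + 5 + 2 = 37.
Draw number 37 + 1 = 38 must push one box to 7.

38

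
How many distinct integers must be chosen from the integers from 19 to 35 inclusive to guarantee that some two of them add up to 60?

Two chosen integers sum to 60 exactly when both halves of some pair {x, 60−x} with 25 ≤ x ≤ 60−x ≤ 35 are chosen — 5 such pairs.
The remaining 7 elements (those with no distinct partner in range) can never complete a 60-sum, so the worst case takes all of them and one from each pair: 7 + 5 = 12.
The 13th integer has to be the second member of some pair, so 12 + 1 = 13.

13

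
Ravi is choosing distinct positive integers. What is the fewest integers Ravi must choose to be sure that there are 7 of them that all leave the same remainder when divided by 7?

By the pigeonhole principle, the 7 residue classes mod 7 are the pigeonholes.
With 42 integers one could put 6 in each residue class and have no class reach 7.
The 43rd integer pushes some class to 7, so 7·6 + 1 = 43.

43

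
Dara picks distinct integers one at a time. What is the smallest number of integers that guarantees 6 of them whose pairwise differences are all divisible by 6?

31

Integers whose pairwise differences are multiples of 6 are exactly those sharing a remainder mod 6. The 6 residue classes mod 6 are the pigeonholes.
With 30 integers one could put 5 in each residue class and have no class reach 6.
The 31st integer pushes some class to 6, so 6·5 + 1 = 31.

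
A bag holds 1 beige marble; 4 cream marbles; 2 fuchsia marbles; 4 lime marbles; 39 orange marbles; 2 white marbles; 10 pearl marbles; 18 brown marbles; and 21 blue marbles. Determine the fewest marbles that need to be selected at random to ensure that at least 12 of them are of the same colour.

57

By the pigeonhole principle, the 9 colours are the holes; the marbles drawn are the pigeons.
To avoid 12 of any one colour, the worst case takes at most 11 of each colour, or every marble of a colour that has fewer than 11.
That gives 1 + 4 + 2 + 4 + 11 + 2 + 10 + 11 + 11 = 56 marbles with no colour reaching 12.
The next marble forces some colour to 12, so 56 + 1 = 57.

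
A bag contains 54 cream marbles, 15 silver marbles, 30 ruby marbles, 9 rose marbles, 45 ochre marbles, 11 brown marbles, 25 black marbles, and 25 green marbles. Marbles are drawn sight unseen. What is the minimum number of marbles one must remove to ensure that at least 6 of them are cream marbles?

166

In the worst case for collecting cream marbles, every non-cream marble comes out first.
There are 15 + 30 + 9 + 45 + 11 + 25 + 25 = 160 non-cream marbles altogether.
After those, each further marble must be cream, so 160 + 6 = 166 draws guarantee 6 cream marbles.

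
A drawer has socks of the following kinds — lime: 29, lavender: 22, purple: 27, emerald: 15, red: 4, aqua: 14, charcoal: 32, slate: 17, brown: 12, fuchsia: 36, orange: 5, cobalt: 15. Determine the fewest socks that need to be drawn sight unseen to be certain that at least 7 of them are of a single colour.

An adversary could hand out at most 6 socks per colour (red, orange run out sooner): 6 + 6 + 6 + 6 + 4 + 6 + 6 + 6 + 6 + 6 + 5 + 6 = 69 socks and still no colour has 7.
Pigeonhole: one more sock lands in a colour already at 6, so 70 draws are enough and 69 are not.

70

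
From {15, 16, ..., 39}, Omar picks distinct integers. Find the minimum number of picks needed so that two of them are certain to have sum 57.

15

A set avoiding the sum 57 can contain at most one of each pair {x, 57−x}, plus the 3 elements whose complement lies outside the range.
The integers 15, …, 28 (14 of them) are such a set: any two sum to at least 15+16 = 31 and at most 27+28 = 55 < 57.
By the pigeonhole principle, any 15th integer completes one of the 11 pairs, so 15 choices force a sum of 57.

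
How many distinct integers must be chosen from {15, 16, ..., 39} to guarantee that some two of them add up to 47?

Group the elements by complementary pair {x, 47−x}: {15,32}, {16,31}, {17,30}, …, giving 9 two-element pairs and 7 integers whose partner 47−x falls outside [15,39].
By pigeonhole, treating each of those 16 groups as a pigeonhole, one can pick one integer per group — 16 integers — with no two summing to 47.
The 17th integer lands in an occupied pair, forcing a sum of 47.

17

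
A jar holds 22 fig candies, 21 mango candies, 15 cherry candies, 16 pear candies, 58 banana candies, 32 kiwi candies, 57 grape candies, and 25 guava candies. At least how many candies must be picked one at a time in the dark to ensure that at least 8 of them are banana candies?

In the worst case for collecting banana candies, every non-banana candy comes out first.
There are 22 + 21 + 15 + 16 + 32 + 57 + 25 = 188 non-banana candies altogether.
After those, each further candy must be banana, so 188 + 8 = 196 draws guarantee 8 banana candies.

196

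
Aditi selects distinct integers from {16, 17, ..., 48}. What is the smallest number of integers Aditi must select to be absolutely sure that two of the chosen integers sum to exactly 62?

19

A set avoiding the sum 62 can contain at most one of each pair {x, 62−x}, plus the 3 elements whose complement lies outside the range or equal to its own complement.
The integers 31, …, 48 (18 of them) are such a set: any two sum to at least 31+32 = 63 > 62.
By pigeonhole, any 19th integer completes one of the 15 pairs, so 19 choices force a sum of 62.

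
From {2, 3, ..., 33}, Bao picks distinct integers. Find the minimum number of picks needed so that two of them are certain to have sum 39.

19

Group the elements by complementary pair {x, 39−x}: {6,33}, {7,32}, {8,31}, …, giving 14 two-element pairs and 4 integers whose partner 39−x falls outside [2,33].
Treating each of those 18 groups as a pigeonhole, one can pick one integer per group — 18 integers — with no two summing to 39.
The 19th integer lands in an occupied pair, forcing a sum of 39.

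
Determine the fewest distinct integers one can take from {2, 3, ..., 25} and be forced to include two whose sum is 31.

Group the elements by complementary pair {x, 31−x}: {6,25}, {7,24}, {8,23}, …, giving 10 two-element pairs and 4 integers whose partner 31−x falls outside [2,25].
Treating each of those 14 groups as a pigeonhole, one can pick one integer per group — 14 integers — with no two summing to 31.
The 15th integer lands in an occupied pair, forcing a sum of 31.

15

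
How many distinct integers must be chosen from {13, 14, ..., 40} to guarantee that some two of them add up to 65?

21

A set avoiding the sum 65 can contain at most one of each pair {x, 65−x}, plus the 12 elements whose complement lies outside the range.
The integers 13, …, 32 (20 of them) are such a set: any two sum to at least 13+14 = 27 and at most 31+32 = 63 < 65.
Pigeonhole: any 21st integer completes one of the 8 pairs, so 21 choices force a sum of 65.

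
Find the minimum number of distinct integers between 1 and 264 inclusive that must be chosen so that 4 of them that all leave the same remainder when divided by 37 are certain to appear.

The 37 residue classes mod 37 are the pigeonholes.
With 111 integers one could put 3 in each residue class and have no class reach 4.
The 112th integer pushes some class to 4, so 37·3 + 1 = 112.

112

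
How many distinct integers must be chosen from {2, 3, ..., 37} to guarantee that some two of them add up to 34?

22

Two chosen integers sum to 34 exactly when both halves of some pair {x, 34−x} with 2 ≤ x ≤ 34−x ≤ 32 are chosen — 15 such pairs.
The remaining 6 elements (those with no distinct partner in range) can never complete a 34-sum, so the worst case takes all of them and one from each pair: 6 + 15 = 21.
By the pigeonhole principle, the 22nd integer has to be the second member of some pair, so 21 + 1 = 22.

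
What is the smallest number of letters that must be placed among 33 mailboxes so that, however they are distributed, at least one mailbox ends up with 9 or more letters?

With 264 letters one could put exactly 8 in each of the 33 mailboxes, and no mailbox would reach 9.
By pigeonhole, one more letter must land in a mailbox that already has 8, giving it 9.
So 33 × 8 + 1 = 265 letters are required.

265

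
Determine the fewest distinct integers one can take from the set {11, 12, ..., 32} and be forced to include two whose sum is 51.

16

Two chosen integers sum to 51 exactly when both halves of some pair {x, 51−x} with 19 ≤ x ≤ 51−x ≤ 32 are chosen — 7 such pairs.
The remaining 8 elements (those with no distinct partner in range) can never complete a 51-sum, so the worst case takes all of them and one from each pair: 8 + 7 = 15.
Pigeonhole: the 16th integer has to be the second member of some pair, so 15 + 1 = 16.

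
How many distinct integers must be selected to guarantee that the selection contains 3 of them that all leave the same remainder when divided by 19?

39

By the pigeonhole principle, the 19 residue classes mod 19 are the pigeonholes.
With 38 integers one could put 2 in each residue class and have no class reach 3.
The 39th integer pushes some class to 3, so 19·2 + 1 = 39.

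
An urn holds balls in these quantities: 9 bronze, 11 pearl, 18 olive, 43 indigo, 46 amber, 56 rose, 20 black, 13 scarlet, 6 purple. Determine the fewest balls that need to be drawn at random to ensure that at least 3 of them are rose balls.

169

In the worst case for collecting rose balls, every non-rose ball comes out first.
There are 9 + 11 + 18 + 43 + 46 + 20 + 13 + 6 = 166 non-rose balls altogether.
After those, each further ball must be rose, so 166 + 3 = 169 draws guarantee 3 rose balls.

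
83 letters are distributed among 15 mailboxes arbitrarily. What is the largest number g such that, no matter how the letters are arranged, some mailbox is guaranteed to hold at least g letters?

The 15 mailboxes are the holes and the 83 letters are the pigeons.
If every mailbox held at most 5 letters, the total would be at most 15 × 5 = 75, which is less than 83.
So some mailbox holds at least ⌈83/15⌉ = 6 letters.

6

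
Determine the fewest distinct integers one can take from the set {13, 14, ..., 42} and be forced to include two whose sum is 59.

18

Two chosen integers sum to 59 exactly when both halves of some pair {x, 59−x} with 17 ≤ x ≤ 59−x ≤ 42 are chosen — 13 such pairs.
The remaining 4 elements (those with no distinct partner in range) can never complete a 59-sum, so the worst case takes all of them and one from each pair: 4 + 13 = 17.
Pigeonhole: the 18th integer has to be the second member of some pair, so 17 + 1 = 18.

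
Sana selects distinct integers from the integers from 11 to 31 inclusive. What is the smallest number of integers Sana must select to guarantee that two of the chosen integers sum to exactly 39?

13

Two chosen integers sum to 39 exactly when both halves of some pair {x, 39−x} with 11 ≤ x ≤ 39−x ≤ 28 are chosen — 9 such pairs.
The remaining 3 elements (those with no distinct partner in range) can never complete a 39-sum, so the worst case takes all of them and one from each pair: 3 + 9 = 12.
By pigeonhole, the 13th integer has to be the second member of some pair, so 12 + 1 = 13.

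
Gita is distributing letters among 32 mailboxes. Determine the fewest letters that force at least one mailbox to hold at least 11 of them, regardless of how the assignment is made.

321

With 320 letters one could put exactly 10 in each of the 32 mailboxes, and no mailbox would reach 11.
One more letter must land in a mailbox that already has 10, giving it 11.
So 32 × 10 + 1 = 321 letters are required.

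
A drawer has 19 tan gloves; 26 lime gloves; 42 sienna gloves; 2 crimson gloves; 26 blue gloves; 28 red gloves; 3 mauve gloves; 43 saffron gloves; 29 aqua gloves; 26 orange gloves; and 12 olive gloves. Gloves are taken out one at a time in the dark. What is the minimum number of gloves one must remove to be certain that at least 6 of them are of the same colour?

51

By the pigeonhole principle, the 11 colours are the holes; the gloves drawn are the pigeons.
To avoid 6 of any one colour, the worst case takes at most 5 of each colour, or every glove of a colour that has fewer than 5.
That gives 5 + 5 + 5 + 2 + 5 + 5 + 3 + 5 + 5 + 5 + 5 = 50 gloves with no colour reaching 6.
The next glove forces some colour to 6, so 50 + 1 = 51.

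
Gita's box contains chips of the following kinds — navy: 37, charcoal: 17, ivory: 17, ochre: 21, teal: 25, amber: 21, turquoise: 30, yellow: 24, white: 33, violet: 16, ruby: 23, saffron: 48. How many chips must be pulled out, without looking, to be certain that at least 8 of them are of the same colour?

Put each drawn chip into a box by colour. The largest draw with every box below 8 takes min(count, 7) from each colour.
Σ min(cᵢ, 7) = 7 + 7 + 7 + 7 + 7 + 7 + 7 + 7 + 7 + 7 + 7 + 7 = 84.
Draw number 84 + 1 = 85 must push one box to 8.

85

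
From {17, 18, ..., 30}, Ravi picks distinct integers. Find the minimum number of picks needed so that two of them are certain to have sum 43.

A set avoiding the sum 43 can contain at most one of each pair {x, 43−x}, plus the 4 elements whose complement lies outside the range.
The integers 22, …, 30 (9 of them) are such a set: any two sum to at least 22+23 = 45 > 43.
Any 10th integer completes one of the 5 pairs, so 10 choices force a sum of 43.

10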